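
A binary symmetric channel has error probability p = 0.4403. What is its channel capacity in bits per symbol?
0.0103 bits

For a binary symmetric channel (BSC) with error probability p:
Capacity C = 1 - H(p) bits per symbol

where H(p) = -p log₂(p) - (1-p) log₂(1-p) is the binary entropy function.

H(0.4403) = 0.9897 bits
C = 1 - 0.9897 = 0.0103 bits per symbol

This means we can reliably transmit up to 0.0103 bits of information per channel use.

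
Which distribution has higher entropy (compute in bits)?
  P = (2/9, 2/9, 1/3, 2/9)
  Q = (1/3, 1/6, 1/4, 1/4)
P

Computing entropies in bits:
H(P) = 1.9749
H(Q) = 1.9591

Distribution P has higher entropy.

Intuition: The distribution closer to uniform (more spread out) has higher entropy.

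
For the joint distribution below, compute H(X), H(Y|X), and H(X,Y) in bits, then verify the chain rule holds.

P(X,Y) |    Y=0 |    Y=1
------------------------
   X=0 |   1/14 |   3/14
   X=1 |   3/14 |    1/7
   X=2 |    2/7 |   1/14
H(X,Y) = 2.4138, H(X) = 1.5774, H(Y|X) = 0.8364 (all in bits)

Chain rule: H(X,Y) = H(X) + H(Y|X)

Left side — joint entropy directly:
H(X,Y) = -Σ p(x,y) log p(x,y) = 2.4138 bits

Right side — compute H(Y|X) from the conditional distributions:
P(X) = (2/7, 5/14, 5/14), so H(X) = 1.5774 bits
H(Y|X) = Σ_x P(X=x) · H(Y|X=x):
  P(Y|X=0) = (1/4, 3/4), H(Y|X=0) = 0.8113, weight P(X=0) = 2/7
  P(Y|X=1) = (3/5, 2/5), H(Y|X=1) = 0.9710, weight P(X=1) = 5/14
  P(Y|X=2) = (4/5, 1/5), H(Y|X=2) = 0.7219, weight P(X=2) = 5/14
H(Y|X) = 0.8364 bits

H(X) + H(Y|X) = 1.5774 + 0.8364 = 2.4138 bits

Both sides equal 2.4138 bits. ✓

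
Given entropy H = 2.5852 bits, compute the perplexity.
6.0010

Perplexity is 2^H (or exp(H) for natural log).

H = 2.5852 bits
Perplexity = 2^2.5852 = 6.0010

Interpretation: The model's uncertainty is equivalent to choosing uniformly among 6.0 options.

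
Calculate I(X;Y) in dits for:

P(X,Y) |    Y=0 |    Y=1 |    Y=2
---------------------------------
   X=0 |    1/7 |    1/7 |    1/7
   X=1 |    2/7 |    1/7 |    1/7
0.0061 dits

Mutual information: I(X;Y) = H(X) + H(Y) - H(X,Y)

Marginals:
P(X) = (3/7, 4/7), H(X) = 0.2966 dits
P(Y) = (3/7, 2/7, 2/7), H(Y) = 0.4686 dits

Joint entropy: H(X,Y) = 0.7591 dits

I(X;Y) = 0.2966 + 0.4686 - 0.7591 = 0.0061 dits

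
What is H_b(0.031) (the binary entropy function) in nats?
0.1382 nats

The binary entropy function is:
H(p) = -p log(p) - (1-p) log(1-p)

H(0.031) = -0.031 × log_e(0.031) - 0.969 × log_e(0.969)
H(0.031) = 0.1382 nats

Note: Binary entropy is maximized at p=0.5 (H=1 bit) and minimized at p=0 or p=1 (H=0).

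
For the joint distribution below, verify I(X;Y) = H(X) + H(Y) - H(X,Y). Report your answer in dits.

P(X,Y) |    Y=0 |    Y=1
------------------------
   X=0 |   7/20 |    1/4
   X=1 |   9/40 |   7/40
I(X;Y) = 0.0001 dits

Mutual information has multiple equivalent forms:
- I(X;Y) = H(X) - H(X|Y)
- I(X;Y) = H(Y) - H(Y|X)
- I(X;Y) = H(X) + H(Y) - H(X,Y)

Computing all quantities:
H(X) = 0.2923, H(Y) = 0.2961, H(X,Y) = 0.5883
H(X|Y) = 0.2922, H(Y|X) = 0.2960

Verification:
H(X) - H(X|Y) = 0.2923 - 0.2922 = 0.0001
H(Y) - H(Y|X) = 0.2961 - 0.2960 = 0.0001
H(X) + H(Y) - H(X,Y) = 0.2923 + 0.2961 - 0.5883 = 0.0001

All forms give I(X;Y) = 0.0001 dits. ✓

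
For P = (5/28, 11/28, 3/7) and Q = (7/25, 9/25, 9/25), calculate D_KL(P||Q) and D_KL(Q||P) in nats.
D_KL(P||Q) = 0.0287, D_KL(Q||P) = 0.0317

KL divergence is not symmetric: D_KL(P||Q) ≠ D_KL(Q||P) in general.

D_KL(P||Q) = 0.0287 nats
D_KL(Q||P) = 0.0317 nats

No, they are not equal!

This asymmetry is why KL divergence is not a true distance metric.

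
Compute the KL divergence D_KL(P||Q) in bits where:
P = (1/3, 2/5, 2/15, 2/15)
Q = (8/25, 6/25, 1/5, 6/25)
0.1234 bits

KL divergence: D_KL(P||Q) = Σ p(x) log(p(x)/q(x))

Computing term by term:
  x=0: 1/3 × log_2[(1/3)/(8/25)] = 1/3 × 0.0589 = 0.0196
  x=1: 2/5 × log_2[(2/5)/(6/25)] = 2/5 × 0.7370 = 0.2948
  x=2: 2/15 × log_2[(2/15)/(1/5)] = 2/15 × -0.5850 = -0.0780
  x=3: 2/15 × log_2[(2/15)/(6/25)] = 2/15 × -0.8480 = -0.1131

D_KL(P||Q) = 0.1234 bits

Note: KL divergence is always non-negative and equals 0 iff P = Q.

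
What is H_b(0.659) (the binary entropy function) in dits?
0.2787 dits

The binary entropy function is:
H(p) = -p log(p) - (1-p) log(1-p)

H(0.659) = -0.659 × log_10(0.659) - 0.341 × log_10(0.341)
H(0.659) = 0.2787 dits

Note: Binary entropy is maximized at p=0.5 (H=1 bit) and minimized at p=0 or p=1 (H=0).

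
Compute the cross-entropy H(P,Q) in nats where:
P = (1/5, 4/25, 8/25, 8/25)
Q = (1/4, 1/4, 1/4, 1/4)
1.3863 nats

Cross-entropy: H(P,Q) = -Σ p(x) log q(x)

Alternatively: H(P,Q) = H(P) + D_KL(P||Q)
H(P) = 1.3443 nats
D_KL(P||Q) = 0.0420 nats

H(P,Q) = 1.3443 + 0.0420 = 1.3863 nats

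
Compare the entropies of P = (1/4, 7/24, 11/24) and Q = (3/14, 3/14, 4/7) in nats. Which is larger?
P

Computing entropies in nats:
H(P) = 1.0635
H(Q) = 0.9800

Distribution P has higher entropy.

Intuition: The distribution closer to uniform (more spread out) has higher entropy.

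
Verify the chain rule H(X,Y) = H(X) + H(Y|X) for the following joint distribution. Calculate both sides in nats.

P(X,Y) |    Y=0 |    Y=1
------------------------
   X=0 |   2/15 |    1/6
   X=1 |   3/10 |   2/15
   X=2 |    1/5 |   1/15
H(X,Y) = 1.6996, H(X) = 1.0760, H(Y|X) = 0.6235 (all in nats)

Chain rule: H(X,Y) = H(X) + H(Y|X)

Left side — joint entropy directly:
H(X,Y) = -Σ p(x,y) log p(x,y) = 1.6996 nats

Right side — compute H(Y|X) from the conditional distributions:
P(X) = (3/10, 13/30, 4/15), so H(X) = 1.0760 nats
H(Y|X) = Σ_x P(X=x) · H(Y|X=x):
  P(Y|X=0) = (4/9, 5/9), H(Y|X=0) = 0.6870, weight P(X=0) = 3/10
  P(Y|X=1) = (9/13, 4/13), H(Y|X=1) = 0.6172, weight P(X=1) = 13/30
  P(Y|X=2) = (3/4, 1/4), H(Y|X=2) = 0.5623, weight P(X=2) = 4/15
H(Y|X) = 0.6235 nats

H(X) + H(Y|X) = 1.0760 + 0.6235 = 1.6996 nats

Both sides equal 1.6996 nats. ✓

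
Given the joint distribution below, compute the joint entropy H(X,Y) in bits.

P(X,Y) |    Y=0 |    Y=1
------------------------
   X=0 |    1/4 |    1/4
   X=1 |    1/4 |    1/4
2.0000 bits

Joint entropy is H(X,Y) = -Σ_{x,y} p(x,y) log p(x,y).

Summing over all non-zero entries:
H(X,Y) = -[1/4·log_2(1/4) + 1/4·log_2(1/4) + 1/4·log_2(1/4) + 1/4·log_2(1/4)]
H(X,Y) = 2.0000 bits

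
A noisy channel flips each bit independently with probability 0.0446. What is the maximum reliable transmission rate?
0.7370 bits

For a binary symmetric channel (BSC) with error probability p:
Capacity C = 1 - H(p) bits per symbol

where H(p) = -p log₂(p) - (1-p) log₂(1-p) is the binary entropy function.

H(0.0446) = 0.2630 bits
C = 1 - 0.2630 = 0.7370 bits per symbol

This means we can reliably transmit up to 0.7370 bits of information per channel use.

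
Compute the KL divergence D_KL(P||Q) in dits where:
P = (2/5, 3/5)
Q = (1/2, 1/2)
0.0087 dits

KL divergence: D_KL(P||Q) = Σ p(x) log(p(x)/q(x))

Computing term by term:
  x=0: 2/5 × log_10[(2/5)/(1/2)] = 2/5 × -0.0969 = -0.0388
  x=1: 3/5 × log_10[(3/5)/(1/2)] = 3/5 × 0.0792 = 0.0475

D_KL(P||Q) = 0.0087 dits

Note: KL divergence is always non-negative and equals 0 iff P = Q.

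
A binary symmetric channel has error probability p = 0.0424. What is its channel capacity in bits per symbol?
0.7468 bits

For a binary symmetric channel (BSC) with error probability p:
Capacity C = 1 - H(p) bits per symbol

where H(p) = -p log₂(p) - (1-p) log₂(1-p) is the binary entropy function.

H(0.0424) = 0.2532 bits
C = 1 - 0.2532 = 0.7468 bits per symbol

This means we can reliably transmit up to 0.7468 bits of information per channel use.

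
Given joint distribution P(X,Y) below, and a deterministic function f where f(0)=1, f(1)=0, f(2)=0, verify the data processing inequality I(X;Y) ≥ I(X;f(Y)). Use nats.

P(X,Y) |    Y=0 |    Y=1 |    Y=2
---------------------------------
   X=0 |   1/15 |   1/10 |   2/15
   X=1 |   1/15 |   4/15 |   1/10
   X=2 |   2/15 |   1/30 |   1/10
I(X;Y) = 0.1062, I(X;f(Y)) = 0.0501, inequality holds: 0.1062 ≥ 0.0501

Data Processing Inequality: For any Markov chain X → Y → Z, we have I(X;Y) ≥ I(X;Z).

Here Z = f(Y) is a deterministic function of Y, forming X → Y → Z.

Original I(X;Y) = 0.1062 nats

After applying f:
P(X,Z) where Z=f(Y):
- P(X,Z=0) = P(X,Y=1) + P(X,Y=2)
- P(X,Z=1) = P(X,Y=0)

I(X;Z) = I(X;f(Y)) = 0.0501 nats

Verification: 0.1062 ≥ 0.0501 ✓

Information cannot be created by processing; the function f can only lose information about X.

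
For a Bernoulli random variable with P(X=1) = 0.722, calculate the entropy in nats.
0.5911 nats

The binary entropy function is:
H(p) = -p log(p) - (1-p) log(1-p)

H(0.722) = -0.722 × log_e(0.722) - 0.278 × log_e(0.278)
H(0.722) = 0.5911 nats

Note: Binary entropy is maximized at p=0.5 (H=1 bit) and minimized at p=0 or p=1 (H=0).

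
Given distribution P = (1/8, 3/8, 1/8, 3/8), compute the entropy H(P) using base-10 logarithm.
0.5452 dits

Shannon entropy is H(X) = -Σ p(x) log p(x).

For P = (1/8, 3/8, 1/8, 3/8):
H = -1/8 × log_10(1/8) -3/8 × log_10(3/8) -1/8 × log_10(1/8) -3/8 × log_10(3/8)
H = 0.5452 dits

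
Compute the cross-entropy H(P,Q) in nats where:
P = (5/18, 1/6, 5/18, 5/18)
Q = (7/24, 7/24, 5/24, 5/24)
1.4191 nats

Cross-entropy: H(P,Q) = -Σ p(x) log q(x)

Alternatively: H(P,Q) = H(P) + D_KL(P||Q)
H(P) = 1.3661 nats
D_KL(P||Q) = 0.0530 nats

H(P,Q) = 1.3661 + 0.0530 = 1.4191 nats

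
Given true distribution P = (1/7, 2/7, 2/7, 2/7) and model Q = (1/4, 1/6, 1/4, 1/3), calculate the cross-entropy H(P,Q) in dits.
0.6167 dits

Cross-entropy: H(P,Q) = -Σ p(x) log q(x)

Alternatively: H(P,Q) = H(P) + D_KL(P||Q)
H(P) = 0.5871 dits
D_KL(P||Q) = 0.0296 dits

H(P,Q) = 0.5871 + 0.0296 = 0.6167 dits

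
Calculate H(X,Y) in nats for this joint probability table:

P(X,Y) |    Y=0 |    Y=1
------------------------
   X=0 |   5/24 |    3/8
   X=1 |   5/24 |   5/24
1.3482 nats

Joint entropy is H(X,Y) = -Σ_{x,y} p(x,y) log p(x,y).

Summing over all non-zero entries:
H(X,Y) = -[5/24·log_e(5/24) + 3/8·log_e(3/8) + 5/24·log_e(5/24) + 5/24·log_e(5/24)]
H(X,Y) = 1.3482 nats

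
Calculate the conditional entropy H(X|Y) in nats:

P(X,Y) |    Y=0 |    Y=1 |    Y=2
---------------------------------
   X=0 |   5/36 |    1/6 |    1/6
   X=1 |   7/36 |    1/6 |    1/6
0.6885 nats

Using the chain rule: H(X|Y) = H(X,Y) - H(Y)

First, compute H(X,Y) = 1.7871 nats

Marginal P(Y) = (1/3, 1/3, 1/3)
H(Y) = 1.0986 nats

H(X|Y) = H(X,Y) - H(Y) = 1.7871 - 1.0986 = 0.6885 nats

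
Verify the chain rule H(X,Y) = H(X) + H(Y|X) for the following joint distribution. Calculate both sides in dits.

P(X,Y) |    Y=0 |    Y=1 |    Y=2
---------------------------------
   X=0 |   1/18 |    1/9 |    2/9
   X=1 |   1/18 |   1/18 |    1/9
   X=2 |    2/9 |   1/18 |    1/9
H(X,Y) = 0.8873, H(X) = 0.4642, H(Y|X) = 0.4232 (all in dits)

Chain rule: H(X,Y) = H(X) + H(Y|X)

Left side — joint entropy directly:
H(X,Y) = -Σ p(x,y) log p(x,y) = 0.8873 dits

Right side — compute H(Y|X) from the conditional distributions:
P(X) = (7/18, 2/9, 7/18), so H(X) = 0.4642 dits
H(Y|X) = Σ_x P(X=x) · H(Y|X=x):
  P(Y|X=0) = (1/7, 2/7, 4/7), H(Y|X=0) = 0.4151, weight P(X=0) = 7/18
  P(Y|X=1) = (1/4, 1/4, 1/2), H(Y|X=1) = 0.4515, weight P(X=1) = 2/9
  P(Y|X=2) = (4/7, 1/7, 2/7), H(Y|X=2) = 0.4151, weight P(X=2) = 7/18
H(Y|X) = 0.4232 dits

H(X) + H(Y|X) = 0.4642 + 0.4232 = 0.8873 dits

Both sides equal 0.8873 dits. ✓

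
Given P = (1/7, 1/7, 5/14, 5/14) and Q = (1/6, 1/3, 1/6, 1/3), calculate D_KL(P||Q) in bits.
0.2218 bits

KL divergence: D_KL(P||Q) = Σ p(x) log(p(x)/q(x))

Computing term by term:
  x=0: 1/7 × log_2[(1/7)/(1/6)] = 1/7 × -0.2224 = -0.0318
  x=1: 1/7 × log_2[(1/7)/(1/3)] = 1/7 × -1.2224 = -0.1746
  x=2: 5/14 × log_2[(5/14)/(1/6)] = 5/14 × 1.0995 = 0.3927
  x=3: 5/14 × log_2[(5/14)/(1/3)] = 5/14 × 0.0995 = 0.0355

D_KL(P||Q) = 0.2218 bits

Note: KL divergence is always non-negative and equals 0 iff P = Q.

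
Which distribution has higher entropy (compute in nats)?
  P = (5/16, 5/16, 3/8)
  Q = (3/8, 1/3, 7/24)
P

Computing entropies in nats:
H(P) = 1.0948
H(Q) = 1.0934

Distribution P has higher entropy.

Intuition: The distribution closer to uniform (more spread out) has higher entropy.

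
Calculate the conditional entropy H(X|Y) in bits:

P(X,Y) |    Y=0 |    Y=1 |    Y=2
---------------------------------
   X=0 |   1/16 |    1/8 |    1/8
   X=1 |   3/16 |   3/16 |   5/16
0.8839 bits

Using the chain rule: H(X|Y) = H(X,Y) - H(Y)

First, compute H(X,Y) = 2.4300 bits

Marginal P(Y) = (1/4, 5/16, 7/16)
H(Y) = 1.5462 bits

H(X|Y) = H(X,Y) - H(Y) = 2.4300 - 1.5462 = 0.8839 bits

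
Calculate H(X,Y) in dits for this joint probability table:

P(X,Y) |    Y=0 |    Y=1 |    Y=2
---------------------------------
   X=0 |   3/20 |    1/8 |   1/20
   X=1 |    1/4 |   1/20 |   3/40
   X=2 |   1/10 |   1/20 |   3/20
0.8901 dits

Joint entropy is H(X,Y) = -Σ_{x,y} p(x,y) log p(x,y).

Summing over all non-zero entries:
H(X,Y) = -[3/20·log_10(3/20) + 1/8·log_10(1/8) + 1/20·log_10(1/20) + 1/4·log_10(1/4) + 1/20·log_10(1/20) + 3/40·log_10(3/40) + 1/10·log_10(1/10) + 1/20·log_10(1/20) + 3/20·log_10(3/20)]
H(X,Y) = 0.8901 dits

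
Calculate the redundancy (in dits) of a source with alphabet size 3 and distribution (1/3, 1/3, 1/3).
0.0000 dits

Redundancy measures how far a source is from maximum entropy:
R = H_max - H(X)

Maximum entropy for 3 symbols: H_max = log_10(3) = 0.4771 dits
Actual entropy: H(X) = 0.4771 dits
Redundancy: R = 0.4771 - 0.4771 = 0.0000 dits

This redundancy represents potential for compression: the source could be compressed by 0.0000 dits per symbol.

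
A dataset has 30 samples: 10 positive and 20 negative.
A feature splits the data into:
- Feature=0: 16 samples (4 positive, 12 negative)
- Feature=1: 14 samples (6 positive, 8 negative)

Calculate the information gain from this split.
0.0258 bits

Information Gain = H(Y) - H(Y|Feature)

Before split:
P(positive) = 10/30 = 0.3333
H(Y) = 0.9183 bits

After split:
Feature=0: H = 0.8113 bits (weight = 16/30)
Feature=1: H = 0.9852 bits (weight = 14/30)
H(Y|Feature) = (16/30)×0.8113 + (14/30)×0.9852 = 0.8925 bits

Information Gain = 0.9183 - 0.8925 = 0.0258 bits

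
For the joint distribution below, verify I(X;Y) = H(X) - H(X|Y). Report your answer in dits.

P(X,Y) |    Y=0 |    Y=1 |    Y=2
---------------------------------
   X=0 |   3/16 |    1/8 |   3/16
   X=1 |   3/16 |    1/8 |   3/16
I(X;Y) = 0.0000 dits

Mutual information has multiple equivalent forms:
- I(X;Y) = H(X) - H(X|Y)
- I(X;Y) = H(Y) - H(Y|X)
- I(X;Y) = H(X) + H(Y) - H(X,Y)

Computing all quantities:
H(X) = 0.3010, H(Y) = 0.4700, H(X,Y) = 0.7710
H(X|Y) = 0.3010, H(Y|X) = 0.4700

Verification:
H(X) - H(X|Y) = 0.3010 - 0.3010 = 0.0000
H(Y) - H(Y|X) = 0.4700 - 0.4700 = 0.0000
H(X) + H(Y) - H(X,Y) = 0.3010 + 0.4700 - 0.7710 = 0.0000

All forms give I(X;Y) = 0.0000 dits. ✓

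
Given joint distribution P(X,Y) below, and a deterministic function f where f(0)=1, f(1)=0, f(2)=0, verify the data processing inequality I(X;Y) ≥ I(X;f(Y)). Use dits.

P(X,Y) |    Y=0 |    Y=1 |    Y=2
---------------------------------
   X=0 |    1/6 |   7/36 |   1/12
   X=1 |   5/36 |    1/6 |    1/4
I(X;Y) = 0.0173, I(X;f(Y)) = 0.0039, inequality holds: 0.0173 ≥ 0.0039

Data Processing Inequality: For any Markov chain X → Y → Z, we have I(X;Y) ≥ I(X;Z).

Here Z = f(Y) is a deterministic function of Y, forming X → Y → Z.

Original I(X;Y) = 0.0173 dits

After applying f:
P(X,Z) where Z=f(Y):
- P(X,Z=0) = P(X,Y=1) + P(X,Y=2)
- P(X,Z=1) = P(X,Y=0)

I(X;Z) = I(X;f(Y)) = 0.0039 dits

Verification: 0.0173 ≥ 0.0039 ✓

Information cannot be created by processing; the function f can only lose information about X.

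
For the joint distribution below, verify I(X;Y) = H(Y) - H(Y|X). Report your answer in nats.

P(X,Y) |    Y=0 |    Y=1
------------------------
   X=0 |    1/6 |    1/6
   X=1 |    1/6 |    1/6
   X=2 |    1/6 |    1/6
I(X;Y) = 0.0000 nats

Mutual information has multiple equivalent forms:
- I(X;Y) = H(X) - H(X|Y)
- I(X;Y) = H(Y) - H(Y|X)
- I(X;Y) = H(X) + H(Y) - H(X,Y)

Computing all quantities:
H(X) = 1.0986, H(Y) = 0.6931, H(X,Y) = 1.7918
H(X|Y) = 1.0986, H(Y|X) = 0.6931

Verification:
H(X) - H(X|Y) = 1.0986 - 1.0986 = 0.0000
H(Y) - H(Y|X) = 0.6931 - 0.6931 = 0.0000
H(X) + H(Y) - H(X,Y) = 1.0986 + 0.6931 - 1.7918 = 0.0000

All forms give I(X;Y) = 0.0000 nats. ✓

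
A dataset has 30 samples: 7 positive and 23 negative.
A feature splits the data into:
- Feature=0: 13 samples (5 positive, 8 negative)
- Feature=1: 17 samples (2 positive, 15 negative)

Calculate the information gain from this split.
0.0711 bits

Information Gain = H(Y) - H(Y|Feature)

Before split:
P(positive) = 7/30 = 0.2333
H(Y) = 0.7838 bits

After split:
Feature=0: H = 0.9612 bits (weight = 13/30)
Feature=1: H = 0.5226 bits (weight = 17/30)
H(Y|Feature) = (13/30)×0.9612 + (17/30)×0.5226 = 0.7127 bits

Information Gain = 0.7838 - 0.7127 = 0.0711 bits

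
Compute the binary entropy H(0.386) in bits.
0.9622 bits

The binary entropy function is:
H(p) = -p log(p) - (1-p) log(1-p)

H(0.386) = -0.386 × log_2(0.386) - 0.614 × log_2(0.614)
H(0.386) = 0.9622 bits

Note: Binary entropy is maximized at p=0.5 (H=1 bit) and minimized at p=0 or p=1 (H=0).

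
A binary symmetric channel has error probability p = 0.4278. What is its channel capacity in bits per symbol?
0.0151 bits

For a binary symmetric channel (BSC) with error probability p:
Capacity C = 1 - H(p) bits per symbol

where H(p) = -p log₂(p) - (1-p) log₂(1-p) is the binary entropy function.

H(0.4278) = 0.9849 bits
C = 1 - 0.9849 = 0.0151 bits per symbol

This means we can reliably transmit up to 0.0151 bits of information per channel use.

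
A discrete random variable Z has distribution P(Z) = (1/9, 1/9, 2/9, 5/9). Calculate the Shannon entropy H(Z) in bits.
1.6577 bits

Shannon entropy is H(X) = -Σ p(x) log p(x).

For P = (1/9, 1/9, 2/9, 5/9):
H = -1/9 × log_2(1/9) -1/9 × log_2(1/9) -2/9 × log_2(2/9) -5/9 × log_2(5/9)
H = 1.6577 bits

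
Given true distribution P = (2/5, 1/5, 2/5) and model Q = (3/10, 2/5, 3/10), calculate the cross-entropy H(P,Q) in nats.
1.1464 nats

Cross-entropy: H(P,Q) = -Σ p(x) log q(x)

Alternatively: H(P,Q) = H(P) + D_KL(P||Q)
H(P) = 1.0549 nats
D_KL(P||Q) = 0.0915 nats

H(P,Q) = 1.0549 + 0.0915 = 1.1464 nats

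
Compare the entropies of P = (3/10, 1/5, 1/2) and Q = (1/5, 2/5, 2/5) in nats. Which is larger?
Q

Computing entropies in nats:
H(P) = 1.0297
H(Q) = 1.0549

Distribution Q has higher entropy.

Intuition: The distribution closer to uniform (more spread out) has higher entropy.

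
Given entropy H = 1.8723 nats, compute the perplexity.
6.5032

Perplexity is e^H (or exp(H) for natural log).

H = 1.8723 nats
Perplexity = e^1.8723 = 6.5032

Interpretation: The model's uncertainty is equivalent to choosing uniformly among 6.5 options.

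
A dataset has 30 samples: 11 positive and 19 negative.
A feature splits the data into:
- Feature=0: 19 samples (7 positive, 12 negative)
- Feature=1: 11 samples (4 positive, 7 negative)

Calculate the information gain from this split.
0.0000 bits

Information Gain = H(Y) - H(Y|Feature)

Before split:
P(positive) = 11/30 = 0.3667
H(Y) = 0.9481 bits

After split:
Feature=0: H = 0.9495 bits (weight = 19/30)
Feature=1: H = 0.9457 bits (weight = 11/30)
H(Y|Feature) = (19/30)×0.9495 + (11/30)×0.9457 = 0.9481 bits

Information Gain = 0.9481 - 0.9481 = 0.0000 bits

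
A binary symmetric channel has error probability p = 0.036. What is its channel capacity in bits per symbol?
0.7764 bits

For a binary symmetric channel (BSC) with error probability p:
Capacity C = 1 - H(p) bits per symbol

where H(p) = -p log₂(p) - (1-p) log₂(1-p) is the binary entropy function.

H(0.036) = 0.2236 bits
C = 1 - 0.2236 = 0.7764 bits per symbol

This means we can reliably transmit up to 0.7764 bits of information per channel use.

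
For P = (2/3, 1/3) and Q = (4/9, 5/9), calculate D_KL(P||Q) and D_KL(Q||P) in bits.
D_KL(P||Q) = 0.1443, D_KL(Q||P) = 0.1494

KL divergence is not symmetric: D_KL(P||Q) ≠ D_KL(Q||P) in general.

D_KL(P||Q) = 0.1443 bits
D_KL(Q||P) = 0.1494 bits

No, they are not equal!

This asymmetry is why KL divergence is not a true distance metric.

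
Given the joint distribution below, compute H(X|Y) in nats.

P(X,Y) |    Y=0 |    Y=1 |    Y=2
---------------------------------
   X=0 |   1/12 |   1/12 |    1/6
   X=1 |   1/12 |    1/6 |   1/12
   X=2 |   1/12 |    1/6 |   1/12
1.0608 nats

Using the chain rule: H(X|Y) = H(X,Y) - H(Y)

First, compute H(X,Y) = 2.1383 nats

Marginal P(Y) = (1/4, 5/12, 1/3)
H(Y) = 1.0776 nats

H(X|Y) = H(X,Y) - H(Y) = 2.1383 - 1.0776 = 1.0608 nats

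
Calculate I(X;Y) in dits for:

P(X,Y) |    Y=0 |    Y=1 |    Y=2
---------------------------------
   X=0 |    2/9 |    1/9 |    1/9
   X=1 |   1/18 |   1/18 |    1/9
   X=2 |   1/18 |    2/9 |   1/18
0.0465 dits

Mutual information: I(X;Y) = H(X) + H(Y) - H(X,Y)

Marginals:
P(X) = (4/9, 2/9, 1/3), H(X) = 0.4607 dits
P(Y) = (1/3, 7/18, 5/18), H(Y) = 0.4731 dits

Joint entropy: H(X,Y) = 0.8873 dits

I(X;Y) = 0.4607 + 0.4731 - 0.8873 = 0.0465 dits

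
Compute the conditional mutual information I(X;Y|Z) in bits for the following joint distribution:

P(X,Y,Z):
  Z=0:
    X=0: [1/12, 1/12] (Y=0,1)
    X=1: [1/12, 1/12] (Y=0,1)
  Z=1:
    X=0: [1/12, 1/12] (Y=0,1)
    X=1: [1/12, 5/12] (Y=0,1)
0.0492 bits

Conditional mutual information: I(X;Y|Z) = H(X|Z) + H(Y|Z) - H(X,Y|Z)

H(Z) = 0.9183
H(X,Z) = 1.7925 → H(X|Z) = 0.8742
H(Y,Z) = 1.7925 → H(Y|Z) = 0.8742
H(X,Y,Z) = 2.6175 → H(X,Y|Z) = 1.6992

I(X;Y|Z) = 0.8742 + 0.8742 - 1.6992 = 0.0492 bits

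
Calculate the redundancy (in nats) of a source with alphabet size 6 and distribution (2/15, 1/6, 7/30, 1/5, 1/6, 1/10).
0.0341 nats

Redundancy measures how far a source is from maximum entropy:
R = H_max - H(X)

Maximum entropy for 6 symbols: H_max = log_e(6) = 1.7918 nats
Actual entropy: H(X) = 1.7576 nats
Redundancy: R = 1.7918 - 1.7576 = 0.0341 nats

This redundancy represents potential for compression: the source could be compressed by 0.0341 nats per symbol.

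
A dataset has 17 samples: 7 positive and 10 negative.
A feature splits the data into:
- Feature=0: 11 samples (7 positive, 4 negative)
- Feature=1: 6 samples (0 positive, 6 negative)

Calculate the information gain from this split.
0.3655 bits

Information Gain = H(Y) - H(Y|Feature)

Before split:
P(positive) = 7/17 = 0.4118
H(Y) = 0.9774 bits

After split:
Feature=0: H = 0.9457 bits (weight = 11/17)
Feature=1: H = 0.0000 bits (weight = 6/17)
H(Y|Feature) = (11/17)×0.9457 + (6/17)×0.0000 = 0.6119 bits

Information Gain = 0.9774 - 0.6119 = 0.3655 bits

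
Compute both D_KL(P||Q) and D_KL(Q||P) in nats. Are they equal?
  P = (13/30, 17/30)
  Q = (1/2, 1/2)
D_KL(P||Q) = 0.0089, D_KL(Q||P) = 0.0090

KL divergence is not symmetric: D_KL(P||Q) ≠ D_KL(Q||P) in general.

D_KL(P||Q) = 0.0089 nats
D_KL(Q||P) = 0.0090 nats

No, they are not equal!

This asymmetry is why KL divergence is not a true distance metric.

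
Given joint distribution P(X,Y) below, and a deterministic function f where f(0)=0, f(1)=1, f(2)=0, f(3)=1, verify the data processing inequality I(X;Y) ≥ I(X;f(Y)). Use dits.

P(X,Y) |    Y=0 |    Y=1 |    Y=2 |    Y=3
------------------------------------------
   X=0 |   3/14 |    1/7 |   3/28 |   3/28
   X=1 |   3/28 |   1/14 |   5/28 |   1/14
I(X;Y) = 0.0142, I(X;f(Y)) = 0.0024, inequality holds: 0.0142 ≥ 0.0024

Data Processing Inequality: For any Markov chain X → Y → Z, we have I(X;Y) ≥ I(X;Z).

Here Z = f(Y) is a deterministic function of Y, forming X → Y → Z.

Original I(X;Y) = 0.0142 dits

After applying f:
P(X,Z) where Z=f(Y):
- P(X,Z=0) = P(X,Y=0) + P(X,Y=2)
- P(X,Z=1) = P(X,Y=1) + P(X,Y=3)

I(X;Z) = I(X;f(Y)) = 0.0024 dits

Verification: 0.0142 ≥ 0.0024 ✓

Information cannot be created by processing; the function f can only lose information about X.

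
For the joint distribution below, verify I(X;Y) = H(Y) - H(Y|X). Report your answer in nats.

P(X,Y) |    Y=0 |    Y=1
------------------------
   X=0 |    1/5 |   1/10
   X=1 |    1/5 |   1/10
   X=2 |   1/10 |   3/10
I(X;Y) = 0.0863 nats

Mutual information has multiple equivalent forms:
- I(X;Y) = H(X) - H(X|Y)
- I(X;Y) = H(Y) - H(Y|X)
- I(X;Y) = H(X) + H(Y) - H(X,Y)

Computing all quantities:
H(X) = 1.0889, H(Y) = 0.6931, H(X,Y) = 1.6957
H(X|Y) = 1.0026, H(Y|X) = 0.6068

Verification:
H(X) - H(X|Y) = 1.0889 - 1.0026 = 0.0863
H(Y) - H(Y|X) = 0.6931 - 0.6068 = 0.0863
H(X) + H(Y) - H(X,Y) = 1.0889 + 0.6931 - 1.6957 = 0.0863

All forms give I(X;Y) = 0.0863 nats. ✓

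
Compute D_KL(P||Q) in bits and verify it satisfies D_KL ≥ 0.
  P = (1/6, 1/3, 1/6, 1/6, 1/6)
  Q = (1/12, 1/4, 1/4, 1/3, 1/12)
0.2075 bits

KL divergence satisfies the Gibbs inequality: D_KL(P||Q) ≥ 0 for all distributions P, Q.

D_KL(P||Q) = Σ p(x) log(p(x)/q(x))
Term by term:
  x=0: 1/6 × log_2[(1/6)/(1/12)] = 0.1667
  x=1: 1/3 × log_2[(1/3)/(1/4)] = 0.1383
  x=2: 1/6 × log_2[(1/6)/(1/4)] = -0.0975
  x=3: 1/6 × log_2[(1/6)/(1/3)] = -0.1667
  x=4: 1/6 × log_2[(1/6)/(1/12)] = 0.1667
D_KL(P||Q) = 0.2075 bits

D_KL(P||Q) = 0.2075 ≥ 0 ✓

This non-negativity is a fundamental property: relative entropy cannot be negative because it measures how different Q is from P.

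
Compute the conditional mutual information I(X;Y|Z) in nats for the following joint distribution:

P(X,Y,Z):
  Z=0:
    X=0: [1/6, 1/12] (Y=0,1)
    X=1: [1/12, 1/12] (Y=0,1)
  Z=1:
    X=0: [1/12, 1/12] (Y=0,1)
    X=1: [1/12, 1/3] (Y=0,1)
0.0307 nats

Conditional mutual information: I(X;Y|Z) = H(X|Z) + H(Y|Z) - H(X,Y|Z)

H(Z) = 0.6792
H(X,Z) = 1.3086 → H(X|Z) = 0.6294
H(Y,Z) = 1.3086 → H(Y|Z) = 0.6294
H(X,Y,Z) = 1.9073 → H(X,Y|Z) = 1.2281

I(X;Y|Z) = 0.6294 + 0.6294 - 1.2281 = 0.0307 nats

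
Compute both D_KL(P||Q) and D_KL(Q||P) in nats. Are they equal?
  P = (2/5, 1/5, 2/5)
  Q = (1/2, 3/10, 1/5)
D_KL(P||Q) = 0.1069, D_KL(Q||P) = 0.0946

KL divergence is not symmetric: D_KL(P||Q) ≠ D_KL(Q||P) in general.

D_KL(P||Q) = 0.1069 nats
D_KL(Q||P) = 0.0946 nats

No, they are not equal!

This asymmetry is why KL divergence is not a true distance metric.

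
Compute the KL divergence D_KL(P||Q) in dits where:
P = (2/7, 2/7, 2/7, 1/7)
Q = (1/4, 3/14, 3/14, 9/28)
0.0377 dits

KL divergence: D_KL(P||Q) = Σ p(x) log(p(x)/q(x))

Computing term by term:
  x=0: 2/7 × log_10[(2/7)/(1/4)] = 2/7 × 0.0580 = 0.0166
  x=1: 2/7 × log_10[(2/7)/(3/14)] = 2/7 × 0.1249 = 0.0357
  x=2: 2/7 × log_10[(2/7)/(3/14)] = 2/7 × 0.1249 = 0.0357
  x=3: 1/7 × log_10[(1/7)/(9/28)] = 1/7 × -0.3522 = -0.0503

D_KL(P||Q) = 0.0377 dits

Note: KL divergence is always non-negative and equals 0 iff P = Q.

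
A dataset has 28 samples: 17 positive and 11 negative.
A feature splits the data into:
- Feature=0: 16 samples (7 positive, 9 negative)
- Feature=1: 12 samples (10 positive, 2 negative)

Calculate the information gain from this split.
0.1231 bits

Information Gain = H(Y) - H(Y|Feature)

Before split:
P(positive) = 17/28 = 0.6071
H(Y) = 0.9666 bits

After split:
Feature=0: H = 0.9887 bits (weight = 16/28)
Feature=1: H = 0.6500 bits (weight = 12/28)
H(Y|Feature) = (16/28)×0.9887 + (12/28)×0.6500 = 0.8436 bits

Information Gain = 0.9666 - 0.8436 = 0.1231 bits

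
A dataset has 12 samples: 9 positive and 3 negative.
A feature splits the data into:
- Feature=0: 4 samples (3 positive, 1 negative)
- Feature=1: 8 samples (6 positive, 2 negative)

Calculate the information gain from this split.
0.0000 bits

Information Gain = H(Y) - H(Y|Feature)

Before split:
P(positive) = 9/12 = 0.7500
H(Y) = 0.8113 bits

After split:
Feature=0: H = 0.8113 bits (weight = 4/12)
Feature=1: H = 0.8113 bits (weight = 8/12)
H(Y|Feature) = (4/12)×0.8113 + (8/12)×0.8113 = 0.8113 bits

Information Gain = 0.8113 - 0.8113 = 0.0000 bits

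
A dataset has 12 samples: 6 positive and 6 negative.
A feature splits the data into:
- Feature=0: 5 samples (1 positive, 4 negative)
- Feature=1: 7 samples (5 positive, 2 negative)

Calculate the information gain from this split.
0.1957 bits

Information Gain = H(Y) - H(Y|Feature)

Before split:
P(positive) = 6/12 = 0.5000
H(Y) = 1.0000 bits

After split:
Feature=0: H = 0.7219 bits (weight = 5/12)
Feature=1: H = 0.8631 bits (weight = 7/12)
H(Y|Feature) = (5/12)×0.7219 + (7/12)×0.8631 = 0.8043 bits

Information Gain = 1.0000 - 0.8043 = 0.1957 bits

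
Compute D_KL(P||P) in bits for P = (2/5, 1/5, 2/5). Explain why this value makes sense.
0.0000 bits

KL divergence satisfies the Gibbs inequality: D_KL(P||Q) ≥ 0 for all distributions P, Q.

D_KL(P||Q) = Σ p(x) log(p(x)/q(x))
Each term is p(x) × log_2(p(x)/p(x)) = p(x) × log_2(1) = 0, so the sum is 0.
D_KL(P||Q) = 0.0000 bits

When P = Q, the KL divergence is exactly 0, as there is no 'divergence' between identical distributions.

This non-negativity is a fundamental property: relative entropy cannot be negative because it measures how different Q is from P.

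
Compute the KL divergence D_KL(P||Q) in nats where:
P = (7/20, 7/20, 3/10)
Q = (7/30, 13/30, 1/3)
0.0356 nats

KL divergence: D_KL(P||Q) = Σ p(x) log(p(x)/q(x))

Computing term by term:
  x=0: 7/20 × log_e[(7/20)/(7/30)] = 7/20 × 0.4055 = 0.1419
  x=1: 7/20 × log_e[(7/20)/(13/30)] = 7/20 × -0.2136 = -0.0748
  x=2: 3/10 × log_e[(3/10)/(1/3)] = 3/10 × -0.1054 = -0.0316

D_KL(P||Q) = 0.0356 nats

Note: KL divergence is always non-negative and equals 0 iff P = Q.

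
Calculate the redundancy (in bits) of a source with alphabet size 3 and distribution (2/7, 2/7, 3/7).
0.0283 bits

Redundancy measures how far a source is from maximum entropy:
R = H_max - H(X)

Maximum entropy for 3 symbols: H_max = log_2(3) = 1.5850 bits
Actual entropy: H(X) = 1.5567 bits
Redundancy: R = 1.5850 - 1.5567 = 0.0283 bits

This redundancy represents potential for compression: the source could be compressed by 0.0283 bits per symbol.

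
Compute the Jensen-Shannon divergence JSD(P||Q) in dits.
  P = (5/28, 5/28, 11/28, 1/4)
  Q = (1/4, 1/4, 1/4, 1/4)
0.0061 dits

Jensen-Shannon divergence is:
JSD(P||Q) = 0.5 × D_KL(P||M) + 0.5 × D_KL(Q||M)
where M = 0.5 × (P + Q) is the mixture distribution.

M = 0.5 × (5/28, 5/28, 11/28, 1/4) + 0.5 × (1/4, 1/4, 1/4, 1/4) = (3/14, 3/14, 9/28, 1/4)

D_KL(P||M) = 0.0060 dits
D_KL(Q||M) = 0.0062 dits

JSD(P||Q) = 0.5 × 0.0060 + 0.5 × 0.0062 = 0.0061 dits

Unlike KL divergence, JSD is symmetric and bounded: 0 ≤ JSD ≤ log(2).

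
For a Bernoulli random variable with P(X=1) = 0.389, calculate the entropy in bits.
0.9642 bits

The binary entropy function is:
H(p) = -p log(p) - (1-p) log(1-p)

H(0.389) = -0.389 × log_2(0.389) - 0.611 × log_2(0.611)
H(0.389) = 0.9642 bits

Note: Binary entropy is maximized at p=0.5 (H=1 bit) and minimized at p=0 or p=1 (H=0).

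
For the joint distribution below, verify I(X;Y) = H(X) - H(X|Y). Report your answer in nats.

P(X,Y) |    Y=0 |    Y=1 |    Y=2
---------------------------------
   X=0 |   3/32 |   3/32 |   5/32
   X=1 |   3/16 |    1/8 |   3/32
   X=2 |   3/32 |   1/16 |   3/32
I(X;Y) = 0.0245 nats

Mutual information has multiple equivalent forms:
- I(X;Y) = H(X) - H(X|Y)
- I(X;Y) = H(Y) - H(Y|X)
- I(X;Y) = H(X) + H(Y) - H(X,Y)

Computing all quantities:
H(X) = 1.0796, H(Y) = 1.0916, H(X,Y) = 2.1467
H(X|Y) = 1.0551, H(Y|X) = 1.0671

Verification:
H(X) - H(X|Y) = 1.0796 - 1.0551 = 0.0245
H(Y) - H(Y|X) = 1.0916 - 1.0671 = 0.0245
H(X) + H(Y) - H(X,Y) = 1.0796 + 1.0916 - 2.1467 = 0.0245

All forms give I(X;Y) = 0.0245 nats. ✓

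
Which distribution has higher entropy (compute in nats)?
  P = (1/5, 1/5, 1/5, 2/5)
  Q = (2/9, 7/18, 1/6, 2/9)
Q

Computing entropies in nats:
H(P) = 1.3322
H(Q) = 1.3344

Distribution Q has higher entropy.

Intuition: The distribution closer to uniform (more spread out) has higher entropy.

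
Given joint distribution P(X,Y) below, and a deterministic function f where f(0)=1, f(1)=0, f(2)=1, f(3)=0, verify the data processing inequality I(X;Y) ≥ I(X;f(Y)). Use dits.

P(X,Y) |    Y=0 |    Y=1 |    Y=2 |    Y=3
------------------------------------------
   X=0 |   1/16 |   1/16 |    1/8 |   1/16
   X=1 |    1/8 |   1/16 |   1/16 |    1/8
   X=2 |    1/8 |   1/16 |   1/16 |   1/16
I(X;Y) = 0.0171, I(X;f(Y)) = 0.0021, inequality holds: 0.0171 ≥ 0.0021

Data Processing Inequality: For any Markov chain X → Y → Z, we have I(X;Y) ≥ I(X;Z).

Here Z = f(Y) is a deterministic function of Y, forming X → Y → Z.

Original I(X;Y) = 0.0171 dits

After applying f:
P(X,Z) where Z=f(Y):
- P(X,Z=0) = P(X,Y=1) + P(X,Y=3)
- P(X,Z=1) = P(X,Y=0) + P(X,Y=2)

I(X;Z) = I(X;f(Y)) = 0.0021 dits

Verification: 0.0171 ≥ 0.0021 ✓

Information cannot be created by processing; the function f can only lose information about X.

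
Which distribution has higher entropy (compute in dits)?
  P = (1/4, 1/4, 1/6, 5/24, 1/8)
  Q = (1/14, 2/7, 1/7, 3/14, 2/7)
P

Computing entropies in dits:
H(P) = 0.6855
H(Q) = 0.6568

Distribution P has higher entropy.

Intuition: The distribution closer to uniform (more spread out) has higher entropy.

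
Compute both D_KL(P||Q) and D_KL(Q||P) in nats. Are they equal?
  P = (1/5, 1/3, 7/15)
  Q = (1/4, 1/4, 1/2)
D_KL(P||Q) = 0.0191, D_KL(Q||P) = 0.0184

KL divergence is not symmetric: D_KL(P||Q) ≠ D_KL(Q||P) in general.

D_KL(P||Q) = 0.0191 nats
D_KL(Q||P) = 0.0184 nats

No, they are not equal!

This asymmetry is why KL divergence is not a true distance metric.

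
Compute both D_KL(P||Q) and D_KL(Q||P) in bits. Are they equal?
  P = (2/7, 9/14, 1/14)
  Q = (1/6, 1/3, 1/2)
D_KL(P||Q) = 0.6308, D_KL(Q||P) = 0.9582

KL divergence is not symmetric: D_KL(P||Q) ≠ D_KL(Q||P) in general.

D_KL(P||Q) = 0.6308 bits
D_KL(Q||P) = 0.9582 bits

No, they are not equal!

This asymmetry is why KL divergence is not a true distance metric.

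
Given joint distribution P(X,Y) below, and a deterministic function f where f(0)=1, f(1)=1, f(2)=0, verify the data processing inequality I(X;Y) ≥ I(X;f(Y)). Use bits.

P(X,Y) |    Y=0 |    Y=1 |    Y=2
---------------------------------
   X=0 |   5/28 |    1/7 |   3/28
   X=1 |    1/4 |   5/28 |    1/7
I(X;Y) = 0.0004, I(X;f(Y)) = 0.0000, inequality holds: 0.0004 ≥ 0.0000

Data Processing Inequality: For any Markov chain X → Y → Z, we have I(X;Y) ≥ I(X;Z).

Here Z = f(Y) is a deterministic function of Y, forming X → Y → Z.

Original I(X;Y) = 0.0004 bits

After applying f:
P(X,Z) where Z=f(Y):
- P(X,Z=0) = P(X,Y=2)
- P(X,Z=1) = P(X,Y=0) + P(X,Y=1)

I(X;Z) = I(X;f(Y)) = 0.0000 bits

Verification: 0.0004 ≥ 0.0000 ✓

Information cannot be created by processing; the function f can only lose information about X.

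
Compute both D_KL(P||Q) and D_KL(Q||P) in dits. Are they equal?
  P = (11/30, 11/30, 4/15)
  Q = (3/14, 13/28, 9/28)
D_KL(P||Q) = 0.0263, D_KL(Q||P) = 0.0237

KL divergence is not symmetric: D_KL(P||Q) ≠ D_KL(Q||P) in general.

D_KL(P||Q) = 0.0263 dits
D_KL(Q||P) = 0.0237 dits

No, they are not equal!

This asymmetry is why KL divergence is not a true distance metric.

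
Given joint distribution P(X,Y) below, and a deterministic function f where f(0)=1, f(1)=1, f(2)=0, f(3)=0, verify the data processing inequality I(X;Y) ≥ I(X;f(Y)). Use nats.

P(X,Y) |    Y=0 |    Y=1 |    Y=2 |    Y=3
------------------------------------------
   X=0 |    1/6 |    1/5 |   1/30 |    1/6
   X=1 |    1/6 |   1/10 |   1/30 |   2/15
I(X;Y) = 0.0099, I(X;f(Y)) = 0.0005, inequality holds: 0.0099 ≥ 0.0005

Data Processing Inequality: For any Markov chain X → Y → Z, we have I(X;Y) ≥ I(X;Z).

Here Z = f(Y) is a deterministic function of Y, forming X → Y → Z.

Original I(X;Y) = 0.0099 nats

After applying f:
P(X,Z) where Z=f(Y):
- P(X,Z=0) = P(X,Y=2) + P(X,Y=3)
- P(X,Z=1) = P(X,Y=0) + P(X,Y=1)

I(X;Z) = I(X;f(Y)) = 0.0005 nats

Verification: 0.0099 ≥ 0.0005 ✓

Information cannot be created by processing; the function f can only lose information about X.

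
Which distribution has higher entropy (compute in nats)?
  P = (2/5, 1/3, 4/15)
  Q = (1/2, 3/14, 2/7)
P

Computing entropies in nats:
H(P) = 1.0852
H(Q) = 1.0346

Distribution P has higher entropy.

Intuition: The distribution closer to uniform (more spread out) has higher entropy.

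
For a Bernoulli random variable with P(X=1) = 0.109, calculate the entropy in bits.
0.4969 bits

The binary entropy function is:
H(p) = -p log(p) - (1-p) log(1-p)

H(0.109) = -0.109 × log_2(0.109) - 0.891 × log_2(0.891)
H(0.109) = 0.4969 bits

Note: Binary entropy is maximized at p=0.5 (H=1 bit) and minimized at p=0 or p=1 (H=0).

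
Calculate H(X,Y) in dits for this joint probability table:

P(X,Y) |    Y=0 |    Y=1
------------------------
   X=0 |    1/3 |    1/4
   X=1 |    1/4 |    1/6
0.5898 dits

Joint entropy is H(X,Y) = -Σ_{x,y} p(x,y) log p(x,y).

Summing over all non-zero entries:
H(X,Y) = -[1/3·log_10(1/3) + 1/4·log_10(1/4) + 1/4·log_10(1/4) + 1/6·log_10(1/6)]
H(X,Y) = 0.5898 dits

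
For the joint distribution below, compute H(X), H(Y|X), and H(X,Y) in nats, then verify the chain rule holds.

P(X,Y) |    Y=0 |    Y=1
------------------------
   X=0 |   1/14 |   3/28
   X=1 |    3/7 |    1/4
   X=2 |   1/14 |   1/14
H(X,Y) = 1.5145, H(X) = 0.8488, H(Y|X) = 0.6658 (all in nats)

Chain rule: H(X,Y) = H(X) + H(Y|X)

Left side — joint entropy directly:
H(X,Y) = -Σ p(x,y) log p(x,y) = 1.5145 nats

Right side — compute H(Y|X) from the conditional distributions:
P(X) = (5/28, 19/28, 1/7), so H(X) = 0.8488 nats
H(Y|X) = Σ_x P(X=x) · H(Y|X=x):
  P(Y|X=0) = (2/5, 3/5), H(Y|X=0) = 0.6730, weight P(X=0) = 5/28
  P(Y|X=1) = (12/19, 7/19), H(Y|X=1) = 0.6581, weight P(X=1) = 19/28
  P(Y|X=2) = (1/2, 1/2), H(Y|X=2) = 0.6931, weight P(X=2) = 1/7
H(Y|X) = 0.6658 nats

H(X) + H(Y|X) = 0.8488 + 0.6658 = 1.5145 nats

Both sides equal 1.5145 nats. ✓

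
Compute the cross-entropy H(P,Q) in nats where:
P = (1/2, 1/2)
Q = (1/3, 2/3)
0.7520 nats

Cross-entropy: H(P,Q) = -Σ p(x) log q(x)

Alternatively: H(P,Q) = H(P) + D_KL(P||Q)
H(P) = 0.6931 nats
D_KL(P||Q) = 0.0589 nats

H(P,Q) = 0.6931 + 0.0589 = 0.7520 nats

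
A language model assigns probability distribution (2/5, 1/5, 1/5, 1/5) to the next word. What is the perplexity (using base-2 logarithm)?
3.7893

Perplexity is 2^H (or exp(H) for natural log).

First, H = -Σ p log p = 1.9219 bits
Perplexity = 2^1.9219 = 3.7893

Interpretation: The model's uncertainty is equivalent to choosing uniformly among 3.8 options.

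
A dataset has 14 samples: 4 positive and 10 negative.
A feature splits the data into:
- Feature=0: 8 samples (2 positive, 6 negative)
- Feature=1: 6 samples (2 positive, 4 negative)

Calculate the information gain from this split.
0.0060 bits

Information Gain = H(Y) - H(Y|Feature)

Before split:
P(positive) = 4/14 = 0.2857
H(Y) = 0.8631 bits

After split:
Feature=0: H = 0.8113 bits (weight = 8/14)
Feature=1: H = 0.9183 bits (weight = 6/14)
H(Y|Feature) = (8/14)×0.8113 + (6/14)×0.9183 = 0.8571 bits

Information Gain = 0.8631 - 0.8571 = 0.0060 bits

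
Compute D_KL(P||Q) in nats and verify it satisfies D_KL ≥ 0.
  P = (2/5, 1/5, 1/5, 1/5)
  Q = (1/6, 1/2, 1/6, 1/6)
0.2399 nats

KL divergence satisfies the Gibbs inequality: D_KL(P||Q) ≥ 0 for all distributions P, Q.

D_KL(P||Q) = Σ p(x) log(p(x)/q(x))
Term by term:
  x=0: 2/5 × log_e[(2/5)/(1/6)] = 0.3502
  x=1: 1/5 × log_e[(1/5)/(1/2)] = -0.1833
  x=2: 1/5 × log_e[(1/5)/(1/6)] = 0.0365
  x=3: 1/5 × log_e[(1/5)/(1/6)] = 0.0365
D_KL(P||Q) = 0.2399 nats

D_KL(P||Q) = 0.2399 ≥ 0 ✓

This non-negativity is a fundamental property: relative entropy cannot be negative because it measures how different Q is from P.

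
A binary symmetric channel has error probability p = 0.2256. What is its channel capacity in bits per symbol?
0.2297 bits

For a binary symmetric channel (BSC) with error probability p:
Capacity C = 1 - H(p) bits per symbol

where H(p) = -p log₂(p) - (1-p) log₂(1-p) is the binary entropy function.

H(0.2256) = 0.7703 bits
C = 1 - 0.7703 = 0.2297 bits per symbol

This means we can reliably transmit up to 0.2297 bits of information per channel use.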